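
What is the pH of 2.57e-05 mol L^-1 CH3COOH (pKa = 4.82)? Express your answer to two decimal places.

pH = 4.87

CH3COOH ⇌ CH3COO- + H+
Ka = 10^(−4.82) = 1.51 × 10^-5
From the ICE table, Ka = x²/(2.57e-05 − x) = 1.51 × 10^-5.
x is not negligible relative to C₀; solve x² + 1.51e-05·x − 3.88e-10 = 0.
x = [−1.51e-05 + √(1.51e-05² + 1.55e-09)]/2 = 1.35 × 10^-5 M
pH = −log(1.35 × 10^-5) = 4.87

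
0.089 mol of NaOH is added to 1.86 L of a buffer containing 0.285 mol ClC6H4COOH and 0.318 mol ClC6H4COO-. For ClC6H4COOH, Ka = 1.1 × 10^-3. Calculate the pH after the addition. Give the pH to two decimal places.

After neutralization: n(ClC6H4COOH) = 0.196 mol, n(ClC6H4COO-) = 0.407 mol.
pKa = −log(1.1 × 10^-3) = 2.959
Henderson–Hasselbalch with mole ratio 0.407/0.196: pH = 2.959 + (+0.317)

pH = 3.28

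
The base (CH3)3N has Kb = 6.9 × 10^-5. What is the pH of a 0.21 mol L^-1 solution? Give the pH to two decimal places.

(CH3)3N + H2O ⇌ (CH3)3NH+ + OH-
Kb = x²/(0.21 − x) = 6.9 × 10^-5
Since Kb ≪ C₀, x ≈ √(Kb·C₀) = 3.81 × 10^-3 M.
(x/C₀ = 1.8% < 5%, so the approximation holds.)
pOH = −log(3.81 × 10^-3) = 2.42; pH = 14.00 − 2.42 = 11.58

pH = 11.58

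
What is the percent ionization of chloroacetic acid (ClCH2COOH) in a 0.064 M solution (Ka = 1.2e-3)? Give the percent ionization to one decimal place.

ClCH2COOH ⇌ ClCH2COO- + H+; let x = [H+] at equilibrium.
Solve x² + 0.0012x − 7.68e-05 = 0 → x = 8.18 × 10^-3 M
Fraction ionized = 8.18 × 10^-3 / 0.064 = 0.1278 → 12.8%

12.8%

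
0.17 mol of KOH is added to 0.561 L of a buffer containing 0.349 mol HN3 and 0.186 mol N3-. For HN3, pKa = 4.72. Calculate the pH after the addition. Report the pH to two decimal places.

pH = 5.02

OH- converts HN3 to N3-: HN3 → 0.179 mol, N3- → 0.356 mol.
pH = pKa + log([A⁻]/[HA]) = 4.72 + log(0.356/0.179) = 4.72 +0.299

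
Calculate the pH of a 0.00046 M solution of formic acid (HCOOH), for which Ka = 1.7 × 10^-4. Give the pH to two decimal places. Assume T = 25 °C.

pH = 3.68

HCOOH ⇌ HCOO- + H+
Ka = [H+]²/(0.00046 − [H+]) = 1.7 × 10^-4
[H+] is not negligible relative to C₀; solve [H+]² + 0.00017·[H+] − 7.82e-08 = 0.
[H+] = [−0.00017 + √(0.00017² + 3.13e-07)]/2 = 2.07 × 10^-4 M
pH = −log[H+] = −log(2.07 × 10^-4) = 3.68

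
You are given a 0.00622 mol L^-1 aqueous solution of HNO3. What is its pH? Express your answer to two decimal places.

pH = 2.21

HNO3 is a strong acid and dissociates completely, so [H+] = 0.00622 M.
pH = -log(0.00622) = 2.21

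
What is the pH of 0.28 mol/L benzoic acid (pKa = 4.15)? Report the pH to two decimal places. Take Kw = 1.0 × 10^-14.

C6H5COOH ⇌ C6H5COO- + H+
Ka = 10^(−4.15) = 7.08 × 10^-5
From the ICE table, Ka = [H+]²/(0.28 − [H+]) = 7.08 × 10^-5.
Neglecting [H+] in the denominator: [H+] = √(7.08 × 10^-5 × 0.28) = 4.45 × 10^-3 M
([H+]/C₀ = 1.6% < 5%, so the approximation holds.)
pH = −log(4.45 × 10^-3) = 2.35

pH = 2.35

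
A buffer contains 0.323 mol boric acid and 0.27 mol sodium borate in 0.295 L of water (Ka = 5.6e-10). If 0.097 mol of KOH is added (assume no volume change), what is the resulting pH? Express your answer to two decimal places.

pH = 9.46

After neutralization: n(B(OH)3) = 0.226 mol, n(B(OH)4-) = 0.367 mol.
pKa = −log(5.6 × 10^-10) = 9.252
pH = pKa + log([A⁻]/[HA]) = 9.252 + log(0.367/0.226) = 9.252 +0.211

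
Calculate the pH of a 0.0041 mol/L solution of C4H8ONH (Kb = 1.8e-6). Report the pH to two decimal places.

C4H8ONH + H2O ⇌ C4H8ONH2+ + OH-
From the ICE table, Kb = x²/(0.0041 − x) = 1.8 × 10^-6.
Assume x ≪ 0.0041: x ≈ √(1.8 × 10^-6 × 0.0041) = 8.59 × 10^-5 M
pOH = −log(8.59 × 10^-5) = 4.07; pH = 14.00 − 4.07 = 9.93

pH = 9.93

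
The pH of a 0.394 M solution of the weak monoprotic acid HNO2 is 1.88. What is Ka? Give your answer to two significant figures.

Ka = 4.6 × 10^-4

[H+] = 10^(-1.88) = 1.32 × 10^-2 M
At equilibrium [HA] = 0.394 − 1.32 × 10^-2 = 3.81 × 10^-1 M
Ka = [H+][A-]/[HA] = (1.32 × 10^-2)² / 3.81 × 10^-1 = 4.6 × 10^-4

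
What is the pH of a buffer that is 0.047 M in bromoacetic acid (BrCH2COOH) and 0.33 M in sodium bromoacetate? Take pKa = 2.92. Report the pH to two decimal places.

pH = pKa + log([A⁻]/[HA]) = 2.92 + log(0.33/0.047)
pH = 2.92 + (+0.846) = 3.77

pH = 3.77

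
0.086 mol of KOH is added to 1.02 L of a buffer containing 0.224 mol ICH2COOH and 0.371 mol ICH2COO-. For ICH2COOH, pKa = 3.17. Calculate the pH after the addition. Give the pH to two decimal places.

OH- converts ICH2COOH to ICH2COO-: ICH2COOH → 0.138 mol, ICH2COO- → 0.457 mol.
Henderson–Hasselbalch with mole ratio 0.457/0.138: pH = 3.17 + (+0.520)

pH = 3.69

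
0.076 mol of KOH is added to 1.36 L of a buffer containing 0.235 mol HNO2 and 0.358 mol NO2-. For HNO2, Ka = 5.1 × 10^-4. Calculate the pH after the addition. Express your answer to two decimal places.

pH = 3.73

OH- converts HNO2 to NO2-: HNO2 → 0.159 mol, NO2- → 0.434 mol.
pKa = −log(5.1 × 10^-4) = 3.292
pH = pKa + log([A⁻]/[HA]) = 3.292 + log(0.434/0.159) = 3.292 +0.436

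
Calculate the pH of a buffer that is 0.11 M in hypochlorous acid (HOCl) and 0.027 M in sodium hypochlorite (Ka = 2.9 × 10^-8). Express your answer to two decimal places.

pH = 6.93

pKa = −log(2.9 × 10^-8) = 7.538
Henderson–Hasselbalch: pH = pKa + log([OCl-]/[HOCl]) = 7.538 + log(0.027/0.11)
pH = 7.538 + (-0.610) = 6.93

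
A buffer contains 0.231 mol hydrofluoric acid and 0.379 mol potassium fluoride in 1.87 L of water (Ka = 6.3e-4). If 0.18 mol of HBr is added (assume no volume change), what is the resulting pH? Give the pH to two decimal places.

pH = 2.89

Added H+ converts F- to HF: HF → 0.411 mol, F- → 0.199 mol.
pKa = −log(6.3 × 10^-4) = 3.201
Henderson–Hasselbalch with mole ratio 0.199/0.411: pH = 3.201 + (-0.315)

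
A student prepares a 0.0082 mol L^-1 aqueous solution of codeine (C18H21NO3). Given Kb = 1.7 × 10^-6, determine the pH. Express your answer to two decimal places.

pH = 10.07

C18H21NO3 + H2O ⇌ C18H22NO3+ + OH-
From the ICE table, Kb = [OH-]²/(0.0082 − [OH-]) = 1.7 × 10^-6.
Neglecting [OH-] in the denominator: [OH-] = √(1.7 × 10^-6 × 0.0082) = 1.18 × 10^-4 M
pOH = 3.93, so pH = 14.00 − pOH = 10.07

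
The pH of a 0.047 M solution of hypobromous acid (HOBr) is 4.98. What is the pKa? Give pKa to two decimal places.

[H+] = 10^(-4.98) = 1.05 × 10^-5 M
At equilibrium [HA] = 0.047 − 1.05 × 10^-5 = 4.70 × 10^-2 M
Ka = [H+][A-]/[HA] = (1.05 × 10^-5)² / 4.70 × 10^-2 = 2.35 × 10^-9
pKa = -log(2.35 × 10^-9) = 8.63

pKa = 8.63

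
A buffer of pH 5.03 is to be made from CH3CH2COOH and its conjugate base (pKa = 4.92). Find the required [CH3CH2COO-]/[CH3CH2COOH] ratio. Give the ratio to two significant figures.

ratio = 1.3

pH = pKa + log(r) ⇒ log(r) = 5.03 − 4.92 = +0.11
r = [CH3CH2COO-]/[CH3CH2COOH] = 10^(+0.11) = 1.29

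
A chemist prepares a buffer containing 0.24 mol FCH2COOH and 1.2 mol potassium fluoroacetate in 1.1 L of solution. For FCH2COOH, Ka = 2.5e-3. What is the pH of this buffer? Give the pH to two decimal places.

pKa = −log(2.5 × 10^-3) = 2.602
pH = pKa + log([A⁻]/[HA]) = 2.602 + log(1.2/0.24)
pH = 2.602 + (+0.699) = 3.30

pH = 3.30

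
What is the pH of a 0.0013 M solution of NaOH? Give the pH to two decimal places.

NaOH is a strong base; [OH-] = 0.0013 M.
pOH = -log(0.0013) = 2.89
pH = 14.00 - 2.89 = 11.11

pH = 11.11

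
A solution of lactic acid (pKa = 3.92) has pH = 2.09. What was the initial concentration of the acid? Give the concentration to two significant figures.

C₀ = 5.6 × 10^-1 M

[H+] = 10^(-2.09) = 8.13 × 10^-3 M = x
Ka = 10^(−3.92) = 1.20 × 10^-4
Ka = x²/(C₀ − x) ⇒ C₀ = x + x²/Ka
C₀ = 8.13 × 10^-3 + (8.13 × 10^-3)²/(1.20 × 10^-4) = 5.59 × 10^-1 M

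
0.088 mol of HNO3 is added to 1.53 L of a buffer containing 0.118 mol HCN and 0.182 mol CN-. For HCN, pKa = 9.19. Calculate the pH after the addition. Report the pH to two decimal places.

pH = 8.85

Added H+ converts CN- to HCN: HCN → 0.206 mol, CN- → 0.094 mol.
pH = pKa + log(n_CN-/n_HCN) = 9.19 + log(0.094/0.206) = 9.19 + (-0.341)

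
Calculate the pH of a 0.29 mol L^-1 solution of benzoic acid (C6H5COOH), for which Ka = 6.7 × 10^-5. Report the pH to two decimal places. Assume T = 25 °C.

pH = 2.36

C6H5COOH ⇌ C6H5COO- + H+
From the ICE table, Ka = [H+]²/(0.29 − [H+]) = 6.7 × 10^-5.
Neglecting [H+] in the denominator: [H+] = √(6.7 × 10^-5 × 0.29) = 4.41 × 10^-3 M
pH = −log[H+] = −log(4.41 × 10^-3) = 2.36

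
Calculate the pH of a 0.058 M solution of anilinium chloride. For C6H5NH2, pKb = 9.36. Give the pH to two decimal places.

pH = 2.94

C6H5NH3+ is the conjugate acid of the weak base C6H5NH2.
Kb = 10^(−9.36) = 4.37 × 10^-10
Ka = Kw/Kb = 1.0×10^-14 / 4.37 × 10^-10 = 2.29 × 10^-5
From the ICE table, Ka = x²/(0.058 − x) = 2.29 × 10^-5.
Neglecting x in the denominator: x = √(2.29 × 10^-5 × 0.058) = 1.15 × 10^-3 M
Check: 2% ionized — well under 5%, approximation valid.
pH = −log[H+] = −log(1.15 × 10^-3) = 2.94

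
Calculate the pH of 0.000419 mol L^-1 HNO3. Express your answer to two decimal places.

HNO3 is a strong acid and dissociates completely, so [H+] = 0.000419 M.
pH = -log(0.000419) = 3.38

pH = 3.38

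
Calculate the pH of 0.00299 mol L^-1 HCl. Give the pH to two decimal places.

HCl is a strong acid and dissociates completely, so [H+] = 0.00299 M.
pH = -log(0.00299) = 2.52

pH = 2.52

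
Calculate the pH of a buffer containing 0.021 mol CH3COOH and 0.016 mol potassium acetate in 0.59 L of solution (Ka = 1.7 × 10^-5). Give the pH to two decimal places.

pKa = −log(1.7 × 10^-5) = 4.770
Using pH = pKa + log([base]/[acid]) with [base]/[acid] = 0.016/0.021:
pH = 4.770 + (-0.118) = 4.65

pH = 4.65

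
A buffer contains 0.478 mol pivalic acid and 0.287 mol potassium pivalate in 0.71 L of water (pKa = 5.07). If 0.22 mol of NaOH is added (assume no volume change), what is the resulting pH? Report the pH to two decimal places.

After neutralization: n((CH3)3CCOOH) = 0.258 mol, n((CH3)3CCOO-) = 0.507 mol.
pH = pKa + log(n_(CH3)3CCOO-/n_(CH3)3CCOOH) = 5.07 + log(0.507/0.258) = 5.07 + (+0.293)

pH = 5.36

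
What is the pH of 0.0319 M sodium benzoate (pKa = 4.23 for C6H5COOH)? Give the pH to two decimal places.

C6H5COO- is the conjugate base of the weak acid C6H5COOH.
Ka = 10^(−4.23) = 5.89 × 10^-5
Kb = Kw/Ka = 1.0×10^-14 / 5.89 × 10^-5 = 1.70 × 10^-10
From the ICE table, Kb = x²/(0.0319 − x) = 1.70 × 10^-10.
Assume x ≪ 0.0319: x ≈ √(1.70 × 10^-10 × 0.0319) = 2.33 × 10^-6 M
Check: 0.0073% ionized — well under 5%, approximation valid.
pOH = 5.63, so pH = 14.00 − pOH = 8.37

pH = 8.37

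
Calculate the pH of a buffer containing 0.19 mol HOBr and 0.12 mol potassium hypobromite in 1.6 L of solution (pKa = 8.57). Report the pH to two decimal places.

Using pH = pKa + log([base]/[acid]) with [base]/[acid] = 0.12/0.19:
pH = 8.57 + (-0.200) = 8.37

pH = 8.37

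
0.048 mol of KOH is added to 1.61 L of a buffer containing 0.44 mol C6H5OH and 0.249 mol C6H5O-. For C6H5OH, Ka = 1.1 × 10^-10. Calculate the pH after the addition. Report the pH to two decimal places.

pH = 9.84

OH- converts C6H5OH to C6H5O-: C6H5OH → 0.392 mol, C6H5O- → 0.297 mol.
pKa = −log(1.1 × 10^-10) = 9.959
Henderson–Hasselbalch with mole ratio 0.297/0.392: pH = 9.959 + (-0.121)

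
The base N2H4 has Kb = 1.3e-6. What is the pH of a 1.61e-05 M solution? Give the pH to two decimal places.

N2H4 + H2O ⇌ N2H5+ + OH-
Let x = [OH-] at equilibrium. Kb = x²/(1.61e-05 − x).
x is not negligible relative to C₀; solve x² + 1.3e-06·x − 2.09e-11 = 0.
x = (−Kb + √(Kb² + 4·Kb·C₀))/2 = 3.97 × 10^-6 M
pOH = 5.40, so pH = 14.00 − pOH = 8.60

pH = 8.60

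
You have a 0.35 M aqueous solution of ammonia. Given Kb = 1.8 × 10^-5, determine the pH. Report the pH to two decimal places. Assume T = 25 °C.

NH3 + H2O ⇌ NH4+ + OH-
From the ICE table, Kb = x²/(0.35 − x) = 1.8 × 10^-5.
Neglecting x in the denominator: x = √(1.8 × 10^-5 × 0.35) = 2.51 × 10^-3 M
(x/C₀ = 0.72% < 5%, so the approximation holds.)
pOH = −log(2.51 × 10^-3) = 2.60; pH = 14.00 − 2.60 = 11.40

pH = 11.40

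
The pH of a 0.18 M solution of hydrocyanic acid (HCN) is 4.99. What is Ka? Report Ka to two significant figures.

[H+] = 10^(-4.99) = 1.02 × 10^-5 M
At equilibrium [HA] = 0.18 − 1.02 × 10^-5 = 1.80 × 10^-1 M
Ka = [H+][A-]/[HA] = (1.02 × 10^-5)² / 1.80 × 10^-1 = 5.8 × 10^-10

Ka = 5.8 × 10^-10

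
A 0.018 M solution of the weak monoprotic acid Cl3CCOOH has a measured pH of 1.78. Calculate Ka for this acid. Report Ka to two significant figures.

Ka = 2.0 × 10^-1

[H+] = 10^(-1.78) = 1.66 × 10^-2 M
At equilibrium [HA] = 0.018 − 1.66 × 10^-2 = 1.40 × 10^-3 M
Ka = [H+][A-]/[HA] = (1.66 × 10^-2)² / 1.40 × 10^-3 = 2.0 × 10^-1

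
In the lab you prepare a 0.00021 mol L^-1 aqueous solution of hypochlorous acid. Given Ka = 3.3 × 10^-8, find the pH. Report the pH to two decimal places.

HOCl ⇌ OCl- + H+
Ka = x²/(0.00021 − x) = 3.3 × 10^-8
Assume x ≪ 0.00021: x ≈ √(3.3 × 10^-8 × 0.00021) = 2.63 × 10^-6 M
pH = −log[H+] = −log(2.63 × 10^-6) = 5.58

pH = 5.58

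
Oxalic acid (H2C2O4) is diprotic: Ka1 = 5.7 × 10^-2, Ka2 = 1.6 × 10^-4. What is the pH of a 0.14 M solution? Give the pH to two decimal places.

Ka1 ≫ Ka2, so treat the first dissociation as the only significant source of H+.
Ka1 = x²/(0.14 − x) = 5.7 × 10^-2
Solving the quadratic: x = (−Ka1 + √(Ka1² + 4·Ka1·C₀))/2 = 6.53 × 10^-2 M
pH = −log(6.53 × 10^-2) = 1.19

pH = 1.19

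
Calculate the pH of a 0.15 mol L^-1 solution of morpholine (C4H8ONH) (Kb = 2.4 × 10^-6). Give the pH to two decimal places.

pH = 10.78

C4H8ONH + H2O ⇌ C4H8ONH2+ + OH-
From the ICE table, Kb = x²/(0.15 − x) = 2.4 × 10^-6.
Assume x ≪ 0.15: x ≈ √(2.4 × 10^-6 × 0.15) = 6.00 × 10^-4 M
pOH = 3.22, so pH = 14.00 − pOH = 10.78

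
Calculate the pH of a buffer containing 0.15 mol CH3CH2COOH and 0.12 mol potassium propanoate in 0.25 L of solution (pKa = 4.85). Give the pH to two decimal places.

pH = 4.75

Using pH = pKa + log([base]/[acid]) with [base]/[acid] = 0.12/0.15:
pH = 4.85 + (-0.097) = 4.75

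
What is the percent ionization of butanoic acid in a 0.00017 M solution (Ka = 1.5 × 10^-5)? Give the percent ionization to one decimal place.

CH3(CH2)2COOH ⇌ CH3(CH2)2COO- + H+; let x = [H+] at equilibrium.
Ka = x²/(C₀ − x); solving the quadratic gives x = 4.36 × 10^-5 M.
% ionization = x/C₀ × 100% = 4.36 × 10^-5/0.00017 × 100% = 25.6%

25.6%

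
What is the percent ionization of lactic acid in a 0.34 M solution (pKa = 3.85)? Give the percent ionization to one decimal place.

CH3CH(OH)COOH ⇌ CH3CH(OH)COO- + H+; let x = [H+] at equilibrium.
Ka = 10^(−3.85) = 1.41 × 10^-4
x ≈ √(Ka·C₀) = √(1.41 × 10^-4 × 0.34) = 6.92 × 10^-3 M
Fraction ionized = 6.92 × 10^-3 / 0.34 = 0.0204 → 2.0%

2.0%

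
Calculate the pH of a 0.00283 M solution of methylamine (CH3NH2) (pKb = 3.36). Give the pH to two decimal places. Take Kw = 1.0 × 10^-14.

CH3NH2 + H2O ⇌ CH3NH3+ + OH-
Kb = 10^(−3.36) = 4.37 × 10^-4
From the ICE table, Kb = [OH-]²/(0.00283 − [OH-]) = 4.37 × 10^-4.
The 5% rule fails; solving [OH-]² + Kb·[OH-] − Kb·C₀ = 0 exactly:
[OH-] = [−0.000437 + √(0.000437² + 4.95e-06)]/2 = 9.15 × 10^-4 M
pOH = −log(9.15 × 10^-4) = 3.04; pH = 14.00 − 3.04 = 10.96

pH = 10.96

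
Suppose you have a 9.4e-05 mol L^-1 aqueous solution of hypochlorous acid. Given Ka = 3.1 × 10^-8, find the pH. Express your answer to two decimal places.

HOCl ⇌ OCl- + H+
Let x = [H+] at equilibrium. Ka = x²/(9.4e-05 − x).
Since Ka ≪ C₀, x ≈ √(Ka·C₀) = 1.71 × 10^-6 M.
pH = −log[H+] = −log(1.71 × 10^-6) = 5.77

pH = 5.77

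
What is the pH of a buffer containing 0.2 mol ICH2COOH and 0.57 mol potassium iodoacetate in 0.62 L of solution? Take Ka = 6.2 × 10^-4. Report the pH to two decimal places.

pKa = −log(6.2 × 10^-4) = 3.208
pH = pKa + log([A⁻]/[HA]) = 3.208 + log(0.57/0.2)
pH = 3.208 + (+0.455) = 3.66

pH = 3.66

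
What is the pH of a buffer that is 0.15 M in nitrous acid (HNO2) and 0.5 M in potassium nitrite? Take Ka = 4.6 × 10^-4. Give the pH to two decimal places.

pH = 3.86

pKa = −log(4.6 × 10^-4) = 3.337
pH = pKa + log([A⁻]/[HA]) = 3.337 + log(0.5/0.15)
pH = 3.337 + (+0.523) = 3.86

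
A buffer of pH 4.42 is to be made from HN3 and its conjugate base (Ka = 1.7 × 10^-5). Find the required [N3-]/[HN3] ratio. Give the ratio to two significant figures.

pKa = -log(1.7 × 10^-5) = 4.770
pH = pKa + log(r) ⇒ log(r) = 4.42 − 4.770 = -0.350
r = [N3-]/[HN3] = 10^(-0.350) = 0.447

ratio = 0.45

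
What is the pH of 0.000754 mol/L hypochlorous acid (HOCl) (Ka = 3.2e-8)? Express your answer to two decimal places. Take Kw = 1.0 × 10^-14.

HOCl ⇌ OCl- + H+
Ka = [H+]²/(0.000754 − [H+]) = 3.2 × 10^-8
Assume [H+] ≪ 0.000754: [H+] ≈ √(3.2 × 10^-8 × 0.000754) = 4.91 × 10^-6 M
pH = −log(4.91 × 10^-6) = 5.31

pH = 5.31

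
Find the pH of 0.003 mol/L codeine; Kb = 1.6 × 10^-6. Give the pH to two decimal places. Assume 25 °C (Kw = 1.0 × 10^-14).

pH = 9.84

C18H21NO3 + H2O ⇌ C18H22NO3+ + OH-
From the ICE table, Kb = [OH-]²/(0.003 − [OH-]) = 1.6 × 10^-6.
Since Kb ≪ C₀, [OH-] ≈ √(Kb·C₀) = 6.93 × 10^-5 M.
Check: 2.3% ionized — well under 5%, approximation valid.
pOH = 4.16, so pH = 14.00 − pOH = 9.84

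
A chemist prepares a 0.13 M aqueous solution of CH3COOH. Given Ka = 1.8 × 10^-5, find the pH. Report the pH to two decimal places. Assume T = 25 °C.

pH = 2.82

CH3COOH ⇌ CH3COO- + H+
Let x = [H+] at equilibrium. Ka = x²/(0.13 − x).
Neglecting x in the denominator: x = √(1.8 × 10^-5 × 0.13) = 1.53 × 10^-3 M
pH = −log(1.53 × 10^-3) = 2.82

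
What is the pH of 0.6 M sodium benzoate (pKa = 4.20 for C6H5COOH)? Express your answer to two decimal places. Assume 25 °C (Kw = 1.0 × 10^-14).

C6H5COO- is the conjugate base of the weak acid C6H5COOH.
Ka = 10^(−4.20) = 6.31 × 10^-5
Kb = Kw/Ka = 1.0×10^-14 / 6.31 × 10^-5 = 1.58 × 10^-10
Let x = [OH-] at equilibrium. Kb = x²/(0.6 − x).
Since Kb ≪ C₀, x ≈ √(Kb·C₀) = 9.74 × 10^-6 M.
pOH = 5.01, so pH = 14.00 − pOH = 8.99

pH = 8.99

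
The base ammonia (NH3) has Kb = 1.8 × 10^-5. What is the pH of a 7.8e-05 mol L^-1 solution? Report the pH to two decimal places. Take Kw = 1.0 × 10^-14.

NH3 + H2O ⇌ NH4+ + OH-
Kb = [OH-]²/(7.8e-05 − [OH-]) = 1.8 × 10^-5
The 5% rule fails; solving [OH-]² + Kb·[OH-] − Kb·C₀ = 0 exactly:
[OH-] = [−1.8e-05 + √(1.8e-05² + 5.62e-09)]/2 = 2.95 × 10^-5 M
pOH = 4.53, so pH = 14.00 − pOH = 9.47

pH = 9.47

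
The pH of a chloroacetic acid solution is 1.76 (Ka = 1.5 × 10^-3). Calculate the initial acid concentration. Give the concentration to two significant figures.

[H+] = 10^(-1.76) = 1.74 × 10^-2 M = x
Ka = x²/(C₀ − x) ⇒ C₀ = x + x²/Ka
C₀ = 1.74 × 10^-2 + (1.74 × 10^-2)²/(1.5 × 10^-3) = 2.19 × 10^-1 M

C₀ = 2.2 × 10^-1 M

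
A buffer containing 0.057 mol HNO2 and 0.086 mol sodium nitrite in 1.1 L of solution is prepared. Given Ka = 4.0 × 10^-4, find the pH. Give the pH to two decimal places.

pKa = −log(4.0 × 10^-4) = 3.398
Henderson–Hasselbalch: pH = pKa + log([NO2-]/[HNO2]) = 3.398 + log(0.086/0.057)
pH = 3.398 + (+0.179) = 3.58

pH = 3.58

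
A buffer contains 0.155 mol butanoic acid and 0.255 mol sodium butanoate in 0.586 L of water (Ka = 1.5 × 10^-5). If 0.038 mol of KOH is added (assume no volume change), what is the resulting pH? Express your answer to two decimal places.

After neutralization: n(CH3(CH2)2COOH) = 0.117 mol, n(CH3(CH2)2COO-) = 0.293 mol.
pKa = −log(1.5 × 10^-5) = 4.824
pH = pKa + log(n_CH3(CH2)2COO-/n_CH3(CH2)2COOH) = 4.824 + log(0.293/0.117) = 4.824 + (+0.399)

pH = 5.22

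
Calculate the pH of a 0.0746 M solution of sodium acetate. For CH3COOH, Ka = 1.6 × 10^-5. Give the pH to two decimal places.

pH = 8.83

CH3COO- is the conjugate base of the weak acid CH3COOH.
Kb = Kw/Ka = 1.0×10^-14 / 1.6 × 10^-5 = 6.25 × 10^-10
From the ICE table, Kb = x²/(0.0746 − x) = 6.25 × 10^-10.
Since Kb ≪ C₀, x ≈ √(Kb·C₀) = 6.83 × 10^-6 M.
pOH = −log(6.83 × 10^-6) = 5.17; pH = 14.00 − 5.17 = 8.83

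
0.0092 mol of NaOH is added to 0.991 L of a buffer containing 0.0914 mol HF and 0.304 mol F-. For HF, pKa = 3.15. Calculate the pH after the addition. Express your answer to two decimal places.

pH = 3.73

After neutralization: n(HF) = 0.0822 mol, n(F-) = 0.313 mol.
pH = pKa + log(n_F-/n_HF) = 3.15 + log(0.313/0.0822) = 3.15 + (+0.581)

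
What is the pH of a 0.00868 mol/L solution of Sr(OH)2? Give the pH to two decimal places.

pH = 12.24

Sr(OH)2 is a strong base (each formula unit releases 2 OH-); [OH-] = 0.0174 M.
pOH = -log(0.0174) = 1.76
pH = 14.00 - 1.76 = 12.24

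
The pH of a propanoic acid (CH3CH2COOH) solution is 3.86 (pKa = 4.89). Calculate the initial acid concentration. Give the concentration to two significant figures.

[H+] = 10^(-3.86) = 1.38 × 10^-4 M = x
Ka = 10^(−4.89) = 1.29 × 10^-5
Ka = x²/(C₀ − x) ⇒ C₀ = x + x²/Ka
C₀ = 1.38 × 10^-4 + (1.38 × 10^-4)²/(1.29 × 10^-5) = 1.61 × 10^-3 M

C₀ = 1.6 × 10^-3 M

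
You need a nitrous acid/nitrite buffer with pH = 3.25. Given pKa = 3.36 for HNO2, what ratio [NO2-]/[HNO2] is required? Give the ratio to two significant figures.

pH = pKa + log(r) ⇒ log(r) = 3.25 − 3.36 = -0.11
r = [NO2-]/[HNO2] = 10^(-0.11) = 0.776

ratio = 0.78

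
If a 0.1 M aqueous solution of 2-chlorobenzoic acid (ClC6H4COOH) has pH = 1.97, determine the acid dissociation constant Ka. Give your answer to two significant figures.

[H+] = 10^(-1.97) = 1.07 × 10^-2 M
At equilibrium [HA] = 0.1 − 1.07 × 10^-2 = 8.93 × 10^-2 M
Ka = [H+][A-]/[HA] = (1.07 × 10^-2)² / 8.93 × 10^-2 = 1.3 × 10^-3

Ka = 1.3 × 10^-3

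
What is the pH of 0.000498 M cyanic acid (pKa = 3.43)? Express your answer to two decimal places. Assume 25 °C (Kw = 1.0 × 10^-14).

HOCN ⇌ OCN- + H+
Ka = 10^(−3.43) = 3.72 × 10^-4
Let x = [H+] at equilibrium. Ka = x²/(0.000498 − x).
The 5% rule fails; solving x² + Ka·x − Ka·C₀ = 0 exactly:
x = [−0.000372 + √(0.000372² + 7.41e-07)]/2 = 2.83 × 10^-4 M
pH = −log(2.83 × 10^-4) = 3.55

pH = 3.55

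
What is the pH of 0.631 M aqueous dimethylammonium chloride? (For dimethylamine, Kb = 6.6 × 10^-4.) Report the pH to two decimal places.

pH = 5.51

(CH3)2NH2+ is the conjugate acid of the weak base (CH3)2NH.
Ka = Kw/Kb = 1.0×10^-14 / 6.6 × 10^-4 = 1.52 × 10^-11
From the ICE table, Ka = [H+]²/(0.631 − [H+]) = 1.52 × 10^-11.
Neglecting [H+] in the denominator: [H+] = √(1.52 × 10^-11 × 0.631) = 3.10 × 10^-6 M
([H+]/C₀ = 0.00049% < 5%, so the approximation holds.)
pH = −log[H+] = −log(3.10 × 10^-6) = 5.51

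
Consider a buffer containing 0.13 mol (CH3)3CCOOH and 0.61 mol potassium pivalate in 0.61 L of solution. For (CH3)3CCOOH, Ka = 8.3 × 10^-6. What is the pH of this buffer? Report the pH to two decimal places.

pH = 5.75

pKa = −log(8.3 × 10^-6) = 5.081
pH = pKa + log([A⁻]/[HA]) = 5.081 + log(0.61/0.13)
pH = 5.081 + (+0.671) = 5.75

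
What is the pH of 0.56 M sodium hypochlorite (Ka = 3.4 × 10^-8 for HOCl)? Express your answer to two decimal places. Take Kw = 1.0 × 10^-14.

pH = 10.61

OCl- is the conjugate base of the weak acid HOCl.
Kb = Kw/Ka = 1.0×10^-14 / 3.4 × 10^-8 = 2.94 × 10^-7
Kb = x²/(0.56 − x) = 2.94 × 10^-7
Since Kb ≪ C₀, x ≈ √(Kb·C₀) = 4.06 × 10^-4 M.
Check: 0.072% ionized — well under 5%, approximation valid.
pOH = −log(4.06 × 10^-4) = 3.39; pH = 14.00 − 3.39 = 10.61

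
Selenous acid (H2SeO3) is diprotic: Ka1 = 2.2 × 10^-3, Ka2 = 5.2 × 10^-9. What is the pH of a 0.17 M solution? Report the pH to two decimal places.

Ka1 ≫ Ka2, so treat the first dissociation as the only significant source of H+.
Ka1 = x²/(0.17 − x) = 2.2 × 10^-3
Solving the quadratic: x = (−Ka1 + √(Ka1² + 4·Ka1·C₀))/2 = 1.83 × 10^-2 M
pH = −log(1.83 × 10^-2) = 1.74

pH = 1.74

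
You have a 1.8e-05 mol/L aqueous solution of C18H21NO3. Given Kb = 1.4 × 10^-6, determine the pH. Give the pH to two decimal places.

pH = 8.64

C18H21NO3 + H2O ⇌ C18H22NO3+ + OH-
Let x = [OH-] at equilibrium. Kb = x²/(1.8e-05 − x).
The 5% rule fails; solving x² + Kb·x − Kb·C₀ = 0 exactly:
x = [−1.4e-06 + √(1.4e-06² + 1.01e-10)]/2 = 4.37 × 10^-6 M
pOH = −log(4.37 × 10^-6) = 5.36; pH = 14.00 − 5.36 = 8.64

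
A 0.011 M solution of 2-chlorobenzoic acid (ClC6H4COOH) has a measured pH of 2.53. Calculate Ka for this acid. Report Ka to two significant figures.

Ka = 1.1 × 10^-3

[H+] = 10^(-2.53) = 2.95 × 10^-3 M
At equilibrium [HA] = 0.011 − 2.95 × 10^-3 = 8.05 × 10^-3 M
Ka = [H+][A-]/[HA] = (2.95 × 10^-3)² / 8.05 × 10^-3 = 1.1 × 10^-3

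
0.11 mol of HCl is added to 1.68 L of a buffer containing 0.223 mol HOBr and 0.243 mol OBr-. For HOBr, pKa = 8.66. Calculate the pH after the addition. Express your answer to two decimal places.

pH = 8.26

After neutralization: n(HOBr) = 0.333 mol, n(OBr-) = 0.133 mol.
pH = pKa + log(n_OBr-/n_HOBr) = 8.66 + log(0.133/0.333) = 8.66 + (-0.399)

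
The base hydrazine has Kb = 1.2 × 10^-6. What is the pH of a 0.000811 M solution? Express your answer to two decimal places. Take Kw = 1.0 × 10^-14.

pH = 9.49

N2H4 + H2O ⇌ N2H5+ + OH-
From the ICE table, Kb = [OH-]²/(0.000811 − [OH-]) = 1.2 × 10^-6.
Neglecting [OH-] in the denominator: [OH-] = √(1.2 × 10^-6 × 0.000811) = 3.12 × 10^-5 M
([OH-]/C₀ = 3.8% < 5%, so the approximation holds.)
pOH = −log(3.12 × 10^-5) = 4.51; pH = 14.00 − 4.51 = 9.49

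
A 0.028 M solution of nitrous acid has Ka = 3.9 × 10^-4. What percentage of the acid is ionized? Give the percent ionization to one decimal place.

HNO2 ⇌ NO2- + H+; let x = [H+] at equilibrium.
Ka = x²/(C₀ − x); solving the quadratic gives x = 3.12 × 10^-3 M.
% ionization = x/C₀ × 100% = 3.12 × 10^-3/0.028 × 100% = 11.1%

11.1%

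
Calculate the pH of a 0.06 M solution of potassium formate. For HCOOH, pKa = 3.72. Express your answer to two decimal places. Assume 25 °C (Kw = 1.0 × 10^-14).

HCOO- is the conjugate base of the weak acid HCOOH.
Ka = 10^(−3.72) = 1.91 × 10^-4
Kb = Kw/Ka = 1.0×10^-14 / 1.91 × 10^-4 = 5.24 × 10^-11
Kb = x²/(0.06 − x) = 5.24 × 10^-11
Since Kb ≪ C₀, x ≈ √(Kb·C₀) = 1.77 × 10^-6 M.
(x/C₀ = 0.003% < 5%, so the approximation holds.)
pOH = −log(1.77 × 10^-6) = 5.75; pH = 14.00 − 5.75 = 8.25

pH = 8.25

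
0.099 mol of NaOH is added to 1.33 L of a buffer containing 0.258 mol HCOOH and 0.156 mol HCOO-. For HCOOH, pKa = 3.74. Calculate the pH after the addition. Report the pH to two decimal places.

After neutralization: n(HCOOH) = 0.159 mol, n(HCOO-) = 0.255 mol.
Henderson–Hasselbalch with mole ratio 0.255/0.159: pH = 3.74 + (+0.205)

pH = 3.95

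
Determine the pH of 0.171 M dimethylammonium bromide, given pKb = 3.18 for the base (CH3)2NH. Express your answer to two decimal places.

(CH3)2NH2+ is the conjugate acid of the weak base (CH3)2NH.
Kb = 10^(−3.18) = 6.61 × 10^-4
Ka = Kw/Kb = 1.0×10^-14 / 6.61 × 10^-4 = 1.51 × 10^-11
From the ICE table, Ka = [H+]²/(0.171 − [H+]) = 1.51 × 10^-11.
Assume [H+] ≪ 0.171: [H+] ≈ √(1.51 × 10^-11 × 0.171) = 1.61 × 10^-6 M
([H+]/C₀ = 0.00094% < 5%, so the approximation holds.)
pH = −log[H+] = −log(1.61 × 10^-6) = 5.79

pH = 5.79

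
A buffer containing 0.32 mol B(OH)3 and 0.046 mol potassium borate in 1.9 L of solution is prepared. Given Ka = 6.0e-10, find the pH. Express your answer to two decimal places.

pKa = −log(6.0 × 10^-10) = 9.222
Henderson–Hasselbalch: pH = pKa + log([B(OH)4-]/[B(OH)3]) = 9.222 + log(0.046/0.32)
pH = 9.222 + (-0.842) = 8.38

pH = 8.38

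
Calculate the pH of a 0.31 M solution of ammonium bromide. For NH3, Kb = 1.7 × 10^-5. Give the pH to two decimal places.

pH = 4.87

NH4+ is the conjugate acid of the weak base NH3.
Ka = Kw/Kb = 1.0×10^-14 / 1.7 × 10^-5 = 5.88 × 10^-10
Ka = x²/(0.31 − x) = 5.88 × 10^-10
Neglecting x in the denominator: x = √(5.88 × 10^-10 × 0.31) = 1.35 × 10^-5 M
Check: 0.0044% ionized — well under 5%, approximation valid.
pH = −log(1.35 × 10^-5) = 4.87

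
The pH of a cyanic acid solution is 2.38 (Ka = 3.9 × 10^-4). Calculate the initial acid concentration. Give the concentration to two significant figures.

C₀ = 4.9 × 10^-2 M

[H+] = 10^(-2.38) = 4.17 × 10^-3 M = x
Ka = x²/(C₀ − x) ⇒ C₀ = x + x²/Ka
C₀ = 4.17 × 10^-3 + (4.17 × 10^-3)²/(3.9 × 10^-4) = 4.88 × 10^-2 M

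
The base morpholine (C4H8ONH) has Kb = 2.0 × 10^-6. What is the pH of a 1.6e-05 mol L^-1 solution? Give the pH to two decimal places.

pH = 8.68

C4H8ONH + H2O ⇌ C4H8ONH2+ + OH-
Let x = [OH-] at equilibrium. Kb = x²/(1.6e-05 − x).
Here C₀/Kb ≈ 8, so the small-x approximation fails. Use the quadratic:
x = [−2e-06 + √(2e-06² + 1.28e-10)]/2 = 4.74 × 10^-6 M
pOH = −log(4.74 × 10^-6) = 5.32; pH = 14.00 − 5.32 = 8.68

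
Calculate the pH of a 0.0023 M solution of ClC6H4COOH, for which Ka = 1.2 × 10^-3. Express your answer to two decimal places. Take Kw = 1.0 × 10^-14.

pH = 2.93

ClC6H4COOH ⇌ ClC6H4COO- + H+
Ka = [H+]²/(0.0023 − [H+]) = 1.2 × 10^-3
Here C₀/Ka ≈ 1.92, so the small-[H+] approximation fails. Use the quadratic:
[H+] = [−0.0012 + √(0.0012² + 1.1e-05)]/2 = 1.17 × 10^-3 M
pH = −log(1.17 × 10^-3) = 2.93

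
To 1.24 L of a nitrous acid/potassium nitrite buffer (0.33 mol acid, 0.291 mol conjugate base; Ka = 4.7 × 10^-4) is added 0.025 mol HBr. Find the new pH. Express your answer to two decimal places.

Added H+ converts NO2- to HNO2: HNO2 → 0.355 mol, NO2- → 0.266 mol.
pKa = −log(4.7 × 10^-4) = 3.328
Henderson–Hasselbalch with mole ratio 0.266/0.355: pH = 3.328 + (-0.125)

pH = 3.20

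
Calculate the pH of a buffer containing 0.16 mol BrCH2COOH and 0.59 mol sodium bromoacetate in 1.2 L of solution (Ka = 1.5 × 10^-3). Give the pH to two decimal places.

pKa = −log(1.5 × 10^-3) = 2.824
Using pH = pKa + log([base]/[acid]) with [base]/[acid] = 0.59/0.16:
pH = 2.824 + (+0.567) = 3.39

pH = 3.39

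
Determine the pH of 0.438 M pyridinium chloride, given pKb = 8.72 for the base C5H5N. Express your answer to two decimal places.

C5H5NH+ is the conjugate acid of the weak base C5H5N.
Kb = 10^(−8.72) = 1.91 × 10^-9
Ka = Kw/Kb = 1.0×10^-14 / 1.91 × 10^-9 = 5.24 × 10^-6
Ka = x²/(0.438 − x) = 5.24 × 10^-6
Assume x ≪ 0.438: x ≈ √(5.24 × 10^-6 × 0.438) = 1.51 × 10^-3 M
pH = −log(1.51 × 10^-3) = 2.82

pH = 2.82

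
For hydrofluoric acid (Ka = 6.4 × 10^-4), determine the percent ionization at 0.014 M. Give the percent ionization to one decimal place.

HF ⇌ F- + H+; let x = [H+] at equilibrium.
Ka = x²/(C₀ − x); solving the quadratic gives x = 2.69 × 10^-3 M.
% ionization = x/C₀ × 100% = 2.69 × 10^-3/0.014 × 100% = 19.2%

19.2%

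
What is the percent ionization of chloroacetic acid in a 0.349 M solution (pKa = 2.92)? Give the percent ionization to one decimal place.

ClCH2COOH ⇌ ClCH2COO- + H+; let x = [H+] at equilibrium.
Ka = 10^(−2.92) = 1.20 × 10^-3
Solve x² + 0.0012x − 0.000419 = 0 → x = 1.99 × 10^-2 M
% ionization = x/C₀ × 100% = 1.99 × 10^-2/0.349 × 100% = 5.7%

5.7%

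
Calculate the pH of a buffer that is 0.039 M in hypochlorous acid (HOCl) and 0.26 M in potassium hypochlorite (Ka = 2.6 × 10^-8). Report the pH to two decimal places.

pH = 8.41

pKa = −log(2.6 × 10^-8) = 7.585
pH = pKa + log([A⁻]/[HA]) = 7.585 + log(0.26/0.039)
pH = 7.585 + (+0.824) = 8.41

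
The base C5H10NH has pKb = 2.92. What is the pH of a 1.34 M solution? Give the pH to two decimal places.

pH = 12.60

C5H10NH + H2O ⇌ C5H10NH2+ + OH-
Kb = 10^(−2.92) = 1.20 × 10^-3
From the ICE table, Kb = x²/(1.34 − x) = 1.20 × 10^-3.
Since Kb ≪ C₀, x ≈ √(Kb·C₀) = 4.01 × 10^-2 M.
(x/C₀ = 3% < 5%, so the approximation holds.)
pOH = 1.40, so pH = 14.00 − pOH = 12.60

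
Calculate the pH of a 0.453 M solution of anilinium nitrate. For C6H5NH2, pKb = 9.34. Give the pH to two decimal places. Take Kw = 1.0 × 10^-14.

pH = 2.50

C6H5NH3+ is the conjugate acid of the weak base C6H5NH2.
Kb = 10^(−9.34) = 4.57 × 10^-10
Ka = Kw/Kb = 1.0×10^-14 / 4.57 × 10^-10 = 2.19 × 10^-5
Let x = [H+] at equilibrium. Ka = x²/(0.453 − x).
Assume x ≪ 0.453: x ≈ √(2.19 × 10^-5 × 0.453) = 3.15 × 10^-3 M
Check: 0.7% ionized — well under 5%, approximation valid.
pH = −log(3.15 × 10^-3) = 2.50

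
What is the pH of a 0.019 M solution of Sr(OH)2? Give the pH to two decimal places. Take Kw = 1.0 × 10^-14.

Sr(OH)2 is a strong base (each formula unit releases 2 OH-); [OH-] = 0.038 M.
pOH = -log(0.038) = 1.42
pH = 14.00 - 1.42 = 12.58

pH = 12.58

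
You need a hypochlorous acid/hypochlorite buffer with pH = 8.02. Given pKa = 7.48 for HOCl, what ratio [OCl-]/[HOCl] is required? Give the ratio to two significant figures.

ratio = 3.5

pH = pKa + log(r) ⇒ log(r) = 8.02 − 7.48 = +0.54
r = [OCl-]/[HOCl] = 10^(+0.54) = 3.47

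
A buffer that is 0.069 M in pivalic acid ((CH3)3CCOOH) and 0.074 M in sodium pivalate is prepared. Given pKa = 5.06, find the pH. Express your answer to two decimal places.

pH = 5.09

Using pH = pKa + log([base]/[acid]) with [base]/[acid] = 0.074/0.069:
pH = 5.06 + (+0.030) = 5.09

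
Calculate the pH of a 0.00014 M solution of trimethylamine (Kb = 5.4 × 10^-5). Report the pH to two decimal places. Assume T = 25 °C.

pH = 9.81

(CH3)3N + H2O ⇌ (CH3)3NH+ + OH-
Let x = [OH-] at equilibrium. Kb = x²/(0.00014 − x).
x is not negligible relative to C₀; solve x² + 5.4e-05·x − 7.56e-09 = 0.
x = [−5.4e-05 + √(5.4e-05² + 3.02e-08)]/2 = 6.40 × 10^-5 M
pOH = 4.19, so pH = 14.00 − pOH = 9.81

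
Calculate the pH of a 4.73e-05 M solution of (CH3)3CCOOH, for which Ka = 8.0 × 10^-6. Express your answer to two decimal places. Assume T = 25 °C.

pH = 4.80

(CH3)3CCOOH ⇌ (CH3)3CCOO- + H+
From the ICE table, Ka = [H+]²/(4.73e-05 − [H+]) = 8.0 × 10^-6.
The 5% rule fails; solving [H+]² + Ka·[H+] − Ka·C₀ = 0 exactly:
[H+] = (−Ka + √(Ka² + 4·Ka·C₀))/2 = 1.59 × 10^-5 M
pH = −log[H+] = −log(1.59 × 10^-5) = 4.80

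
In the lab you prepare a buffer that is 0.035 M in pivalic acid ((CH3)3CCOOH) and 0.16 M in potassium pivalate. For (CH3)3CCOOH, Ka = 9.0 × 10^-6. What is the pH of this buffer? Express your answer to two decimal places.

pH = 5.71

pKa = −log(9.0 × 10^-6) = 5.046
Henderson–Hasselbalch: pH = pKa + log([(CH3)3CCOO-]/[(CH3)3CCOOH]) = 5.046 + log(0.16/0.035)
pH = 5.046 + (+0.660) = 5.71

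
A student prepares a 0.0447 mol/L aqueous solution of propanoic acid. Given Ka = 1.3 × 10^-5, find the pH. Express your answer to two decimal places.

CH3CH2COOH ⇌ CH3CH2COO- + H+
From the ICE table, Ka = [H+]²/(0.0447 − [H+]) = 1.3 × 10^-5.
Assume [H+] ≪ 0.0447: [H+] ≈ √(1.3 × 10^-5 × 0.0447) = 7.62 × 10^-4 M
Check: 1.7% ionized — well under 5%, approximation valid.
pH = −log(7.62 × 10^-4) = 3.12

pH = 3.12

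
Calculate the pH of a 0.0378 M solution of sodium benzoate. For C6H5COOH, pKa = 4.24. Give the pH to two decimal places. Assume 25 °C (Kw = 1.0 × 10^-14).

pH = 8.41

C6H5COO- is the conjugate base of the weak acid C6H5COOH.
Ka = 10^(−4.24) = 5.75 × 10^-5
Kb = Kw/Ka = 1.0×10^-14 / 5.75 × 10^-5 = 1.74 × 10^-10
From the ICE table, Kb = [OH-]²/(0.0378 − [OH-]) = 1.74 × 10^-10.
Assume [OH-] ≪ 0.0378: [OH-] ≈ √(1.74 × 10^-10 × 0.0378) = 2.56 × 10^-6 M
([OH-]/C₀ = 0.0068% < 5%, so the approximation holds.)
pOH = −log(2.56 × 10^-6) = 5.59; pH = 14.00 − 5.59 = 8.41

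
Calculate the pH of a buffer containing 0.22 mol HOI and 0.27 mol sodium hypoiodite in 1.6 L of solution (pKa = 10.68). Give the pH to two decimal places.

pH = 10.77

Henderson–Hasselbalch: pH = pKa + log([OI-]/[HOI]) = 10.68 + log(0.27/0.22)
pH = 10.68 + (+0.089) = 10.77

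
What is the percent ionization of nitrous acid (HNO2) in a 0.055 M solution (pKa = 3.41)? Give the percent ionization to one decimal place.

8.1%

HNO2 ⇌ NO2- + H+; let x = [H+] at equilibrium.
Ka = 10^(−3.41) = 3.89 × 10^-4
Solve x² + 0.000389x − 2.14e-05 = 0 → x = 4.44 × 10^-3 M
Fraction ionized = 4.44 × 10^-3 / 0.055 = 0.0807 → 8.1%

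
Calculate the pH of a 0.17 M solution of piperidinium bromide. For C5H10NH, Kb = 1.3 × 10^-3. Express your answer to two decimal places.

pH = 5.94

C5H10NH2+ is the conjugate acid of the weak base C5H10NH.
Ka = Kw/Kb = 1.0×10^-14 / 1.3 × 10^-3 = 7.69 × 10^-12
Ka = x²/(0.17 − x) = 7.69 × 10^-12
Since Ka ≪ C₀, x ≈ √(Ka·C₀) = 1.14 × 10^-6 M.
pH = −log(1.14 × 10^-6) = 5.94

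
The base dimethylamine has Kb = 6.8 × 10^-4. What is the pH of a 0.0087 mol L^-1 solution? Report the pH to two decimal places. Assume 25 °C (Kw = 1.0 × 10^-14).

pH = 11.33

(CH3)2NH + H2O ⇌ (CH3)2NH2+ + OH-
From the ICE table, Kb = [OH-]²/(0.0087 − [OH-]) = 6.8 × 10^-4.
[OH-] is not negligible relative to C₀; solve [OH-]² + 0.00068·[OH-] − 5.92e-06 = 0.
[OH-] = (−Kb + √(Kb² + 4·Kb·C₀))/2 = 2.12 × 10^-3 M
pOH = 2.67, so pH = 14.00 − pOH = 11.33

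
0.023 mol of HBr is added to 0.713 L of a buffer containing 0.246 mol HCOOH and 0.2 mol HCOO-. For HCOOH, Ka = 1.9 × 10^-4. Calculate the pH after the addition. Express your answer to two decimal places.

pH = 3.54

Added H+ converts HCOO- to HCOOH: HCOOH → 0.269 mol, HCOO- → 0.177 mol.
pKa = −log(1.9 × 10^-4) = 3.721
Henderson–Hasselbalch with mole ratio 0.177/0.269: pH = 3.721 + (-0.182)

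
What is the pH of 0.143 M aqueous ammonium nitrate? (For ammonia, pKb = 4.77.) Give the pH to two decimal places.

NH4+ is the conjugate acid of the weak base NH3.
Kb = 10^(−4.77) = 1.70 × 10^-5
Ka = Kw/Kb = 1.0×10^-14 / 1.70 × 10^-5 = 5.88 × 10^-10
Ka = x²/(0.143 − x) = 5.88 × 10^-10
Neglecting x in the denominator: x = √(5.88 × 10^-10 × 0.143) = 9.17 × 10^-6 M
pH = −log[H+] = −log(9.17 × 10^-6) = 5.04

pH = 5.04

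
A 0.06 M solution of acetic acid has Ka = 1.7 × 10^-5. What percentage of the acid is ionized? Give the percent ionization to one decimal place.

1.7%

CH3COOH ⇌ CH3COO- + H+; let x = [H+] at equilibrium.
x ≈ √(Ka·C₀) = √(1.7 × 10^-5 × 0.06) = 1.01 × 10^-3 M
Fraction ionized = 1.01 × 10^-3 / 0.06 = 0.0168 → 1.7%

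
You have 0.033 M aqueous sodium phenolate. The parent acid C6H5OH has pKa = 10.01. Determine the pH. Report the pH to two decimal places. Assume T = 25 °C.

pH = 11.25

C6H5O- is the conjugate base of the weak acid C6H5OH.
Ka = 10^(−10.01) = 9.77 × 10^-11
Kb = Kw/Ka = 1.0×10^-14 / 9.77 × 10^-11 = 1.02 × 10^-4
From the ICE table, Kb = [OH-]²/(0.033 − [OH-]) = 1.02 × 10^-4.
The 5% rule fails; solving [OH-]² + Kb·[OH-] − Kb·C₀ = 0 exactly:
[OH-] = (−Kb + √(Kb² + 4·Kb·C₀))/2 = 1.78 × 10^-3 M
pOH = 2.75, so pH = 14.00 − pOH = 11.25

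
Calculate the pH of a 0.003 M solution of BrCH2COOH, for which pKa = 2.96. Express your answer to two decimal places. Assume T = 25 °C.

pH = 2.87

BrCH2COOH ⇌ BrCH2COO- + H+
Ka = 10^(−2.96) = 1.10 × 10^-3
Ka = [H+]²/(0.003 − [H+]) = 1.10 × 10^-3
The 5% rule fails; solving [H+]² + Ka·[H+] − Ka·C₀ = 0 exactly:
[H+] = (−Ka + √(Ka² + 4·Ka·C₀))/2 = 1.35 × 10^-3 M
pH = −log[H+] = −log(1.35 × 10^-3) = 2.87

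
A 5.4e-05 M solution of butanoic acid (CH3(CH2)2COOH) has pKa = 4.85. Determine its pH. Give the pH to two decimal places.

CH3(CH2)2COOH ⇌ CH3(CH2)2COO- + H+
Ka = 10^(−4.85) = 1.41 × 10^-5
Let x = [H+] at equilibrium. Ka = x²/(5.4e-05 − x).
x is not negligible relative to C₀; solve x² + 1.41e-05·x − 7.61e-10 = 0.
x = [−1.41e-05 + √(1.41e-05² + 3.05e-09)]/2 = 2.14 × 10^-5 M
pH = −log[H+] = −log(2.14 × 10^-5) = 4.67

pH = 4.67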